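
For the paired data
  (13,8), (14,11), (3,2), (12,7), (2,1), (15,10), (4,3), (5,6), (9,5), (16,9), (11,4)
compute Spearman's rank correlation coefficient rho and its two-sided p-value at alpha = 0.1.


Step 1: Rank x and y separately (midranks; no ties here).
rank(x): 13->8, 14->9, 3->2, 12->7, 2->1, 15->10, 4->3, 5->4, 9->5, 16->11, 11->6
rank(y): 8->8, 11->11, 2->2, 7->7, 1->1, 10->10, 3->3, 6->6, 5->5, 9->9, 4->4
Step 2: d_i = R_x(i) - R_y(i); compute d_i^2.
  (8-8)^2=0, (9-11)^2=4, (2-2)^2=0, (7-7)^2=0, (1-1)^2=0, (10-10)^2=0, (3-3)^2=0, (4-6)^2=4, (5-5)^2=0, (11-9)^2=4, (6-4)^2=4
sum(d^2) = 16.
Step 3: rho = 1 - 6*16 / (11*(11^2 - 1)) = 1 - 96/1320 = 0.927273.
Step 4: Under H0, t = rho * sqrt((n-2)/(1-rho^2)) = 7.4303 ~ t(9).
Step 5: Two-sided p-value from the t-distribution with 9 df = 0.000040.
Step 6: alpha = 0.1. reject H0.

rho = 0.9273, p = 0.000040, reject H0 at alpha = 0.1.


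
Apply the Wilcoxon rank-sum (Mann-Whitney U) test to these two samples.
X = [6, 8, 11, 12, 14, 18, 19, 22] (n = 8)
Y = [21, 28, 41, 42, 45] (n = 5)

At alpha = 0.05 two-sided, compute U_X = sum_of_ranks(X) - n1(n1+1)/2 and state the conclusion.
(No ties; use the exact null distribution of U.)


Step 1: Combine and sort all 13 observations; assign midranks.
sorted (value, group): (6,X), (8,X), (11,X), (12,X), (14,X), (18,X), (19,X), (21,Y), (22,X), (28,Y), (41,Y), (42,Y), (45,Y)
ranks: 6->1, 8->2, 11->3, 12->4, 14->5, 18->6, 19->7, 21->8, 22->9, 28->10, 41->11, 42->12, 45->13
Step 2: Rank sum for X: R1 = 1 + 2 + 3 + 4 + 5 + 6 + 7 + 9 = 37.
Step 3: U_X = R1 - n1(n1+1)/2 = 37 - 8*9/2 = 37 - 36 = 1.
       U_Y = n1*n2 - U_X = 40 - 1 = 39.
Step 4: No ties, so the exact null distribution of U (based on enumerating the C(13,8) = 1287 equally likely rank assignments) gives the two-sided p-value.
Step 5: p-value = 0.003108; compare to alpha = 0.05. reject H0.

U_X = 1, p = 0.003108, reject H0 at alpha = 0.05.


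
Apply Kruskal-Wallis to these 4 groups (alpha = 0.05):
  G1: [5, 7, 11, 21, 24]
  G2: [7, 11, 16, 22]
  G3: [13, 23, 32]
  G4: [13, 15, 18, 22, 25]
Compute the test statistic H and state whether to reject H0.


Step 1: Combine all N = 17 observations and assign midranks.
sorted (value, group, rank): (5,G1,1), (7,G1,2.5), (7,G2,2.5), (11,G1,4.5), (11,G2,4.5), (13,G3,6.5), (13,G4,6.5), (15,G4,8), (16,G2,9), (18,G4,10), (21,G1,11), (22,G2,12.5), (22,G4,12.5), (23,G3,14), (24,G1,15), (25,G4,16), (32,G3,17)
Step 2: Sum ranks within each group.
R_1 = 34 (n_1 = 5)
R_2 = 28.5 (n_2 = 4)
R_3 = 37.5 (n_3 = 3)
R_4 = 53 (n_4 = 5)
Step 3: H = 12/(N(N+1)) * sum(R_i^2/n_i) - 3(N+1)
     = 12/(17*18) * (34^2/5 + 28.5^2/4 + 37.5^2/3 + 53^2/5) - 3*18
     = 0.039216 * 1464.81 - 54
     = 3.443627.
Step 4: Ties present; correction factor C = 1 - 24/(17^3 - 17) = 0.995098. Corrected H = 3.443627 / 0.995098 = 3.460591.
Step 5: Under H0, H ~ chi^2(3); p-value = 0.325909.
Step 6: alpha = 0.05. fail to reject H0.

H = 3.4606, df = 3, p = 0.325909, fail to reject H0.


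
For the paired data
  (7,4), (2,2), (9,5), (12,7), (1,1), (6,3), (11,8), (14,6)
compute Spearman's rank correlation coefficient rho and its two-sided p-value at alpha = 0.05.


Step 1: Rank x and y separately (midranks; no ties here).
rank(x): 7->4, 2->2, 9->5, 12->7, 1->1, 6->3, 11->6, 14->8
rank(y): 4->4, 2->2, 5->5, 7->7, 1->1, 3->3, 8->8, 6->6
Step 2: d_i = R_x(i) - R_y(i); compute d_i^2.
  (4-4)^2=0, (2-2)^2=0, (5-5)^2=0, (7-7)^2=0, (1-1)^2=0, (3-3)^2=0, (6-8)^2=4, (8-6)^2=4
sum(d^2) = 8.
Step 3: rho = 1 - 6*8 / (8*(8^2 - 1)) = 1 - 48/504 = 0.904762.
Step 4: Under H0, t = rho * sqrt((n-2)/(1-rho^2)) = 5.2034 ~ t(6).
Step 5: Two-sided p-value from the t-distribution with 6 df = 0.002008.
Step 6: alpha = 0.05. reject H0.

rho = 0.9048, p = 0.002008, reject H0 at alpha = 0.05.


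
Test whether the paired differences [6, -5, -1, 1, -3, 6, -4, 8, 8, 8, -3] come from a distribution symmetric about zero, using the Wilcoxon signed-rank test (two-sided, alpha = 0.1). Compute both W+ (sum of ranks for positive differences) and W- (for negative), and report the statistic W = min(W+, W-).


Step 1: Drop any zero differences (none here) and take |d_i|.
|d| = [6, 5, 1, 1, 3, 6, 4, 8, 8, 8, 3]
Step 2: Midrank |d_i| (ties get averaged ranks).
ranks: |6|->7.5, |5|->6, |1|->1.5, |1|->1.5, |3|->3.5, |6|->7.5, |4|->5, |8|->10, |8|->10, |8|->10, |3|->3.5
Step 3: Attach original signs; sum ranks with positive sign and with negative sign.
W+ = 7.5 + 1.5 + 7.5 + 10 + 10 + 10 = 46.5
W- = 6 + 1.5 + 3.5 + 5 + 3.5 = 19.5
(Check: W+ + W- = 66 should equal n(n+1)/2 = 66.)
Step 4: Test statistic W = min(W+, W-) = 19.5.
Step 5: Ties in |d|, so use the tie-corrected normal approximation.
        E[W] = n(n+1)/4 = 11*12/4 = 33.
        Tie groups: |d|=1 (t=2), |d|=3 (t=2), |d|=6 (t=2), |d|=8 (t=3); sum(t^3 - t) = 42.
        Var[W] = n(n+1)(2n+1)/24 - sum(t^3-t)/48 = 3036/24 - 42/48 = 125.625.
        z = (W - E[W]) / sqrt(Var[W]) = (19.5 - 33) / 11.2083 = -1.2045.
        Two-sided p = 2*Phi(z) = 0.228408.
Step 6: alpha = 0.1. fail to reject H0.

W+ = 46.5, W- = 19.5, W = min = 19.5, p = 0.228408, fail to reject H0.


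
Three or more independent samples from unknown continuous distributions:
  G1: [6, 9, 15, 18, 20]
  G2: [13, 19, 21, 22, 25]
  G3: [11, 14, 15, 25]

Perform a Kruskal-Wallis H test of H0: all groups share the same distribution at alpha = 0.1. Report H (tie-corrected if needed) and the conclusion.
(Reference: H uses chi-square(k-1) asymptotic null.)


Step 1: Combine all N = 14 observations and assign midranks.
sorted (value, group, rank): (6,G1,1), (9,G1,2), (11,G3,3), (13,G2,4), (14,G3,5), (15,G1,6.5), (15,G3,6.5), (18,G1,8), (19,G2,9), (20,G1,10), (21,G2,11), (22,G2,12), (25,G2,13.5), (25,G3,13.5)
Step 2: Sum ranks within each group.
R_1 = 27.5 (n_1 = 5)
R_2 = 49.5 (n_2 = 5)
R_3 = 28 (n_3 = 4)
Step 3: H = 12/(N(N+1)) * sum(R_i^2/n_i) - 3(N+1)
     = 12/(14*15) * (27.5^2/5 + 49.5^2/5 + 28^2/4) - 3*15
     = 0.057143 * 837.3 - 45
     = 2.845714.
Step 4: Ties present; correction factor C = 1 - 12/(14^3 - 14) = 0.995604. Corrected H = 2.845714 / 0.995604 = 2.858278.
Step 5: Under H0, H ~ chi^2(2); p-value = 0.239515.
Step 6: alpha = 0.1. fail to reject H0.

H = 2.8583, df = 2, p = 0.239515, fail to reject H0.


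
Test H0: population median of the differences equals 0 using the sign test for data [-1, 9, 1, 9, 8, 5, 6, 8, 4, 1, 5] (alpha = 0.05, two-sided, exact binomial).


Step 1: Discard zero differences. Original n = 11; n_eff = number of nonzero differences = 11.
Nonzero differences (with sign): -1, +9, +1, +9, +8, +5, +6, +8, +4, +1, +5
Step 2: Count signs: positive = 10, negative = 1.
Step 3: Under H0: P(positive) = 0.5, so the number of positives S ~ Bin(11, 0.5).
Step 4: Two-sided exact p-value = sum of Bin(11,0.5) probabilities at or below the observed probability = 0.011719.
Step 5: alpha = 0.05. reject H0.

n_eff = 11, pos = 10, neg = 1, p = 0.011719, reject H0.


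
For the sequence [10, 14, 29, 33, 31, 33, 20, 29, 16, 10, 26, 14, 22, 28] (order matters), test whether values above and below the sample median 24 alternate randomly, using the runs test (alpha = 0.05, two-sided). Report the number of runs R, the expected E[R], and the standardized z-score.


Step 1: Compute median = 24; label A = above, B = below.
Labels in order: BBAAAABABBABBA  (n_A = 7, n_B = 7)
Step 2: Count runs R = 8.
Step 3: Under H0 (random ordering), E[R] = 2*n_A*n_B/(n_A+n_B) + 1 = 2*7*7/14 + 1 = 8.0000.
        Var[R] = 2*n_A*n_B*(2*n_A*n_B - n_A - n_B) / ((n_A+n_B)^2 * (n_A+n_B-1)) = 8232/2548 = 3.2308.
        SD[R] = 1.7974.
Step 4: R = E[R], so z = 0 with no continuity correction.
Step 5: Two-sided p-value via normal approximation = 2*(1 - Phi(|z|)) = 1.000000.
Step 6: alpha = 0.05. fail to reject H0.

R = 8, z = 0.0000, p = 1.000000, fail to reject H0.


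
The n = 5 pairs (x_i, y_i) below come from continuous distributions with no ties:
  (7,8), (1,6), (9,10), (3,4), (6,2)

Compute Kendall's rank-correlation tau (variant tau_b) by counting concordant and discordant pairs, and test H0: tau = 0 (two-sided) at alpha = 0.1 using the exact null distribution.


Step 1: Enumerate the 10 unordered pairs (i,j) with i<j and classify each by sign(x_j-x_i) * sign(y_j-y_i).
  (1,2):dx=-6,dy=-2->C; (1,3):dx=+2,dy=+2->C; (1,4):dx=-4,dy=-4->C; (1,5):dx=-1,dy=-6->C
  (2,3):dx=+8,dy=+4->C; (2,4):dx=+2,dy=-2->D; (2,5):dx=+5,dy=-4->D; (3,4):dx=-6,dy=-6->C
  (3,5):dx=-3,dy=-8->C; (4,5):dx=+3,dy=-2->D
Step 2: C = 7, D = 3, total pairs = 10.
Step 3: tau = (C - D)/(n(n-1)/2) = (7 - 3)/10 = 0.400000.
Step 4: Exact two-sided p-value (enumerate n! = 120 permutations of y under H0): p = 0.483333.
Step 5: alpha = 0.1. fail to reject H0.

tau_b = 0.4000 (C=7, D=3), p = 0.483333, fail to reject H0.


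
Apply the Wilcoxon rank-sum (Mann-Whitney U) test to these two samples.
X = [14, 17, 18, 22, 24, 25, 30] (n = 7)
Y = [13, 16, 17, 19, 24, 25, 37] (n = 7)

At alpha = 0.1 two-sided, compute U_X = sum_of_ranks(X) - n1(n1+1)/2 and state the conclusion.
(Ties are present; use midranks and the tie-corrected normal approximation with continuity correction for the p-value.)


Step 1: Combine and sort all 14 observations; assign midranks.
sorted (value, group): (13,Y), (14,X), (16,Y), (17,X), (17,Y), (18,X), (19,Y), (22,X), (24,X), (24,Y), (25,X), (25,Y), (30,X), (37,Y)
ranks: 13->1, 14->2, 16->3, 17->4.5, 17->4.5, 18->6, 19->7, 22->8, 24->9.5, 24->9.5, 25->11.5, 25->11.5, 30->13, 37->14
Step 2: Rank sum for X: R1 = 2 + 4.5 + 6 + 8 + 9.5 + 11.5 + 13 = 54.5.
Step 3: U_X = R1 - n1(n1+1)/2 = 54.5 - 7*8/2 = 54.5 - 28 = 26.5.
       U_Y = n1*n2 - U_X = 49 - 26.5 = 22.5.
Step 4: Ties are present, so use the tie-corrected normal approximation (with continuity correction) for the p-value.
Step 5: p-value = 0.847509; compare to alpha = 0.1. fail to reject H0.

U_X = 26.5, p = 0.847509, fail to reject H0 at alpha = 0.1.


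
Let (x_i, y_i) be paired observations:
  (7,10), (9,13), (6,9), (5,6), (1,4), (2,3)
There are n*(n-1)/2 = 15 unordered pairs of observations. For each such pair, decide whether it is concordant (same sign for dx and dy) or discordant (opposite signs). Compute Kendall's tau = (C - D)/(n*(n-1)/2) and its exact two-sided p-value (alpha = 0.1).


Step 1: Enumerate the 15 unordered pairs (i,j) with i<j and classify each by sign(x_j-x_i) * sign(y_j-y_i).
  (1,2):dx=+2,dy=+3->C; (1,3):dx=-1,dy=-1->C; (1,4):dx=-2,dy=-4->C; (1,5):dx=-6,dy=-6->C
  (1,6):dx=-5,dy=-7->C; (2,3):dx=-3,dy=-4->C; (2,4):dx=-4,dy=-7->C; (2,5):dx=-8,dy=-9->C
  (2,6):dx=-7,dy=-10->C; (3,4):dx=-1,dy=-3->C; (3,5):dx=-5,dy=-5->C; (3,6):dx=-4,dy=-6->C
  (4,5):dx=-4,dy=-2->C; (4,6):dx=-3,dy=-3->C; (5,6):dx=+1,dy=-1->D
Step 2: C = 14, D = 1, total pairs = 15.
Step 3: tau = (C - D)/(n(n-1)/2) = (14 - 1)/15 = 0.866667.
Step 4: Exact two-sided p-value (enumerate n! = 720 permutations of y under H0): p = 0.016667.
Step 5: alpha = 0.1. reject H0.

tau_b = 0.8667 (C=14, D=1), p = 0.016667, reject H0.


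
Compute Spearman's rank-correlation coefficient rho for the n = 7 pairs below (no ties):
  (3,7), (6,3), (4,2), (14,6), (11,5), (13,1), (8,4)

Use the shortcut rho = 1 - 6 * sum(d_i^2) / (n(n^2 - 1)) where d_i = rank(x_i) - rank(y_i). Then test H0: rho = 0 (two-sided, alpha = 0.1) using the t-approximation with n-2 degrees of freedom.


Step 1: Rank x and y separately (midranks; no ties here).
rank(x): 3->1, 6->3, 4->2, 14->7, 11->5, 13->6, 8->4
rank(y): 7->7, 3->3, 2->2, 6->6, 5->5, 1->1, 4->4
Step 2: d_i = R_x(i) - R_y(i); compute d_i^2.
  (1-7)^2=36, (3-3)^2=0, (2-2)^2=0, (7-6)^2=1, (5-5)^2=0, (6-1)^2=25, (4-4)^2=0
sum(d^2) = 62.
Step 3: rho = 1 - 6*62 / (7*(7^2 - 1)) = 1 - 372/336 = -0.107143.
Step 4: Under H0, t = rho * sqrt((n-2)/(1-rho^2)) = -0.2410 ~ t(5).
Step 5: Two-sided p-value from the t-distribution with 5 df = 0.819151.
Step 6: alpha = 0.1. fail to reject H0.

rho = -0.1071, p = 0.819151, fail to reject H0 at alpha = 0.1.


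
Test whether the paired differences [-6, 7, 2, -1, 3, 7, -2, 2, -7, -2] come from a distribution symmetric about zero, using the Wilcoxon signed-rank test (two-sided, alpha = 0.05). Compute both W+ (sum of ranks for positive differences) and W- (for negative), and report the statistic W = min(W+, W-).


Step 1: Drop any zero differences (none here) and take |d_i|.
|d| = [6, 7, 2, 1, 3, 7, 2, 2, 7, 2]
Step 2: Midrank |d_i| (ties get averaged ranks).
ranks: |6|->7, |7|->9, |2|->3.5, |1|->1, |3|->6, |7|->9, |2|->3.5, |2|->3.5, |7|->9, |2|->3.5
Step 3: Attach original signs; sum ranks with positive sign and with negative sign.
W+ = 9 + 3.5 + 6 + 9 + 3.5 = 31
W- = 7 + 1 + 3.5 + 9 + 3.5 = 24
(Check: W+ + W- = 55 should equal n(n+1)/2 = 55.)
Step 4: Test statistic W = min(W+, W-) = 24.
Step 5: Ties in |d|, so use the tie-corrected normal approximation.
        E[W] = n(n+1)/4 = 10*11/4 = 27.5.
        Tie groups: |d|=2 (t=4), |d|=7 (t=3); sum(t^3 - t) = 84.
        Var[W] = n(n+1)(2n+1)/24 - sum(t^3-t)/48 = 2310/24 - 84/48 = 94.5.
        z = (W - E[W]) / sqrt(Var[W]) = (24 - 27.5) / 9.7211 = -0.3600.
        Two-sided p = 2*Phi(z) = 0.718816.
Step 6: alpha = 0.05. fail to reject H0.

W+ = 31, W- = 24, W = min = 24, p = 0.718816, fail to reject H0.


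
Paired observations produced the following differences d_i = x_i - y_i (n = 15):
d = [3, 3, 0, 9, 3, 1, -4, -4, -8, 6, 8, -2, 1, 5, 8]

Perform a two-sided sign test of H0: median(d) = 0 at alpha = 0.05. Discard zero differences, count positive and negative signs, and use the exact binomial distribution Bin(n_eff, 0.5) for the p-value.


Step 1: Discard zero differences. Original n = 15; n_eff = number of nonzero differences = 14.
Nonzero differences (with sign): +3, +3, +9, +3, +1, -4, -4, -8, +6, +8, -2, +1, +5, +8
Step 2: Count signs: positive = 10, negative = 4.
Step 3: Under H0: P(positive) = 0.5, so the number of positives S ~ Bin(14, 0.5).
Step 4: Two-sided exact p-value = sum of Bin(14,0.5) probabilities at or below the observed probability = 0.179565.
Step 5: alpha = 0.05. fail to reject H0.

n_eff = 14, pos = 10, neg = 4, p = 0.179565, fail to reject H0.


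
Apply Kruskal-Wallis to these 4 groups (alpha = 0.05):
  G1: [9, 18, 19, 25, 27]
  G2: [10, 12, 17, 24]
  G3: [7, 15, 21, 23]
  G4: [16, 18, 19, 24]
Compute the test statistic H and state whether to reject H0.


Step 1: Combine all N = 17 observations and assign midranks.
sorted (value, group, rank): (7,G3,1), (9,G1,2), (10,G2,3), (12,G2,4), (15,G3,5), (16,G4,6), (17,G2,7), (18,G1,8.5), (18,G4,8.5), (19,G1,10.5), (19,G4,10.5), (21,G3,12), (23,G3,13), (24,G2,14.5), (24,G4,14.5), (25,G1,16), (27,G1,17)
Step 2: Sum ranks within each group.
R_1 = 54 (n_1 = 5)
R_2 = 28.5 (n_2 = 4)
R_3 = 31 (n_3 = 4)
R_4 = 39.5 (n_4 = 4)
Step 3: H = 12/(N(N+1)) * sum(R_i^2/n_i) - 3(N+1)
     = 12/(17*18) * (54^2/5 + 28.5^2/4 + 31^2/4 + 39.5^2/4) - 3*18
     = 0.039216 * 1416.58 - 54
     = 1.551961.
Step 4: Ties present; correction factor C = 1 - 18/(17^3 - 17) = 0.996324. Corrected H = 1.551961 / 0.996324 = 1.557688.
Step 5: Under H0, H ~ chi^2(3); p-value = 0.669021.
Step 6: alpha = 0.05. fail to reject H0.

H = 1.5577, df = 3, p = 0.669021, fail to reject H0.


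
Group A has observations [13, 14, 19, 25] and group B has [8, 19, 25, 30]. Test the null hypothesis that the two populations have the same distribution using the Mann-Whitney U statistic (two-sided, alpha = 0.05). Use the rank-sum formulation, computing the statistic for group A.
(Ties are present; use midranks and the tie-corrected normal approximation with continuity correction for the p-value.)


Step 1: Combine and sort all 8 observations; assign midranks.
sorted (value, group): (8,Y), (13,X), (14,X), (19,X), (19,Y), (25,X), (25,Y), (30,Y)
ranks: 8->1, 13->2, 14->3, 19->4.5, 19->4.5, 25->6.5, 25->6.5, 30->8
Step 2: Rank sum for X: R1 = 2 + 3 + 4.5 + 6.5 = 16.
Step 3: U_X = R1 - n1(n1+1)/2 = 16 - 4*5/2 = 16 - 10 = 6.
       U_Y = n1*n2 - U_X = 16 - 6 = 10.
Step 4: Ties are present, so use the tie-corrected normal approximation (with continuity correction) for the p-value.
Step 5: p-value = 0.661197; compare to alpha = 0.05. fail to reject H0.

U_X = 6, p = 0.661197, fail to reject H0 at alpha = 0.05.


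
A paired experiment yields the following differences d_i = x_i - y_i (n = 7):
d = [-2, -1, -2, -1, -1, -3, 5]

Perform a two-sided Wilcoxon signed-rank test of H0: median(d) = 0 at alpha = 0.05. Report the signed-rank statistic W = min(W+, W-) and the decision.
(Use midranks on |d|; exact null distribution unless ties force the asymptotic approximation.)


Step 1: Drop any zero differences (none here) and take |d_i|.
|d| = [2, 1, 2, 1, 1, 3, 5]
Step 2: Midrank |d_i| (ties get averaged ranks).
ranks: |2|->4.5, |1|->2, |2|->4.5, |1|->2, |1|->2, |3|->6, |5|->7
Step 3: Attach original signs; sum ranks with positive sign and with negative sign.
W+ = 7 = 7
W- = 4.5 + 2 + 4.5 + 2 + 2 + 6 = 21
(Check: W+ + W- = 28 should equal n(n+1)/2 = 28.)
Step 4: Test statistic W = min(W+, W-) = 7.
Step 5: Ties in |d|, so use the tie-corrected normal approximation.
        E[W] = n(n+1)/4 = 7*8/4 = 14.
        Tie groups: |d|=1 (t=3), |d|=2 (t=2); sum(t^3 - t) = 30.
        Var[W] = n(n+1)(2n+1)/24 - sum(t^3-t)/48 = 840/24 - 30/48 = 34.375.
        z = (W - E[W]) / sqrt(Var[W]) = (7 - 14) / 5.8630 = -1.1939.
        Two-sided p = 2*Phi(z) = 0.232508.
Step 6: alpha = 0.05. fail to reject H0.

W+ = 7, W- = 21, W = min = 7, p = 0.232508, fail to reject H0.


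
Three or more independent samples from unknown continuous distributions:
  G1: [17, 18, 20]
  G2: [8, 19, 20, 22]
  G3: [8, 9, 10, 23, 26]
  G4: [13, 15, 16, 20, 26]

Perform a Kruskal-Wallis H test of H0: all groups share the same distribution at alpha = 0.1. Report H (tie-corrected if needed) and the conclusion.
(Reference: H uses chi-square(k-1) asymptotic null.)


Step 1: Combine all N = 17 observations and assign midranks.
sorted (value, group, rank): (8,G2,1.5), (8,G3,1.5), (9,G3,3), (10,G3,4), (13,G4,5), (15,G4,6), (16,G4,7), (17,G1,8), (18,G1,9), (19,G2,10), (20,G1,12), (20,G2,12), (20,G4,12), (22,G2,14), (23,G3,15), (26,G3,16.5), (26,G4,16.5)
Step 2: Sum ranks within each group.
R_1 = 29 (n_1 = 3)
R_2 = 37.5 (n_2 = 4)
R_3 = 40 (n_3 = 5)
R_4 = 46.5 (n_4 = 5)
Step 3: H = 12/(N(N+1)) * sum(R_i^2/n_i) - 3(N+1)
     = 12/(17*18) * (29^2/3 + 37.5^2/4 + 40^2/5 + 46.5^2/5) - 3*18
     = 0.039216 * 1384.35 - 54
     = 0.288072.
Step 4: Ties present; correction factor C = 1 - 36/(17^3 - 17) = 0.992647. Corrected H = 0.288072 / 0.992647 = 0.290206.
Step 5: Under H0, H ~ chi^2(3); p-value = 0.961860.
Step 6: alpha = 0.1. fail to reject H0.

H = 0.2902, df = 3, p = 0.961860, fail to reject H0.


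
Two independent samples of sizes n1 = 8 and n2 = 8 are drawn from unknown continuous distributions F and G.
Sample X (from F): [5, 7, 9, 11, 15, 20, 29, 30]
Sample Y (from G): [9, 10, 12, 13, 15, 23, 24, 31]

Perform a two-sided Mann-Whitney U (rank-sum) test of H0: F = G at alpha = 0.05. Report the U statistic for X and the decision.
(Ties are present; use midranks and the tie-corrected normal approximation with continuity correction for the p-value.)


Step 1: Combine and sort all 16 observations; assign midranks.
sorted (value, group): (5,X), (7,X), (9,X), (9,Y), (10,Y), (11,X), (12,Y), (13,Y), (15,X), (15,Y), (20,X), (23,Y), (24,Y), (29,X), (30,X), (31,Y)
ranks: 5->1, 7->2, 9->3.5, 9->3.5, 10->5, 11->6, 12->7, 13->8, 15->9.5, 15->9.5, 20->11, 23->12, 24->13, 29->14, 30->15, 31->16
Step 2: Rank sum for X: R1 = 1 + 2 + 3.5 + 6 + 9.5 + 11 + 14 + 15 = 62.
Step 3: U_X = R1 - n1(n1+1)/2 = 62 - 8*9/2 = 62 - 36 = 26.
       U_Y = n1*n2 - U_X = 64 - 26 = 38.
Step 4: Ties are present, so use the tie-corrected normal approximation (with continuity correction) for the p-value.
Step 5: p-value = 0.562949; compare to alpha = 0.05. fail to reject H0.

U_X = 26, p = 0.562949, fail to reject H0 at alpha = 0.05.


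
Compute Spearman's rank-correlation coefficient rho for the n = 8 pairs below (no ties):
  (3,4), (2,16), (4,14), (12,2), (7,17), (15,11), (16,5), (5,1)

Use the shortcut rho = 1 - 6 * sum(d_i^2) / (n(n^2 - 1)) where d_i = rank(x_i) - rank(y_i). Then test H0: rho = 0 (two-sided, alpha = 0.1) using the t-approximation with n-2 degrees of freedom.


Step 1: Rank x and y separately (midranks; no ties here).
rank(x): 3->2, 2->1, 4->3, 12->6, 7->5, 15->7, 16->8, 5->4
rank(y): 4->3, 16->7, 14->6, 2->2, 17->8, 11->5, 5->4, 1->1
Step 2: d_i = R_x(i) - R_y(i); compute d_i^2.
  (2-3)^2=1, (1-7)^2=36, (3-6)^2=9, (6-2)^2=16, (5-8)^2=9, (7-5)^2=4, (8-4)^2=16, (4-1)^2=9
sum(d^2) = 100.
Step 3: rho = 1 - 6*100 / (8*(8^2 - 1)) = 1 - 600/504 = -0.190476.
Step 4: Under H0, t = rho * sqrt((n-2)/(1-rho^2)) = -0.4753 ~ t(6).
Step 5: Two-sided p-value from the t-distribution with 6 df = 0.651401.
Step 6: alpha = 0.1. fail to reject H0.

rho = -0.1905, p = 0.651401, fail to reject H0 at alpha = 0.1.


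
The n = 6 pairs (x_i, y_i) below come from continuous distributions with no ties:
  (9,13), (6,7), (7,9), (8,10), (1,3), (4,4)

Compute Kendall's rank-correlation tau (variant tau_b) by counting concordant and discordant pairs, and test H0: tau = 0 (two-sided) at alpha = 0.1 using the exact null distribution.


Step 1: Enumerate the 15 unordered pairs (i,j) with i<j and classify each by sign(x_j-x_i) * sign(y_j-y_i).
  (1,2):dx=-3,dy=-6->C; (1,3):dx=-2,dy=-4->C; (1,4):dx=-1,dy=-3->C; (1,5):dx=-8,dy=-10->C
  (1,6):dx=-5,dy=-9->C; (2,3):dx=+1,dy=+2->C; (2,4):dx=+2,dy=+3->C; (2,5):dx=-5,dy=-4->C
  (2,6):dx=-2,dy=-3->C; (3,4):dx=+1,dy=+1->C; (3,5):dx=-6,dy=-6->C; (3,6):dx=-3,dy=-5->C
  (4,5):dx=-7,dy=-7->C; (4,6):dx=-4,dy=-6->C; (5,6):dx=+3,dy=+1->C
Step 2: C = 15, D = 0, total pairs = 15.
Step 3: tau = (C - D)/(n(n-1)/2) = (15 - 0)/15 = 1.000000.
Step 4: Exact two-sided p-value (enumerate n! = 720 permutations of y under H0): p = 0.002778.
Step 5: alpha = 0.1. reject H0.

tau_b = 1.0000 (C=15, D=0), p = 0.002778, reject H0.


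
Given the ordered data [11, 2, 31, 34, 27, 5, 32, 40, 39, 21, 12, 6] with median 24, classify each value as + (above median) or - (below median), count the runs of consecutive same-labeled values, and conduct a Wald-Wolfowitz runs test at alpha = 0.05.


Step 1: Compute median = 24; label A = above, B = below.
Labels in order: BBAAABAAABBB  (n_A = 6, n_B = 6)
Step 2: Count runs R = 5.
Step 3: Under H0 (random ordering), E[R] = 2*n_A*n_B/(n_A+n_B) + 1 = 2*6*6/12 + 1 = 7.0000.
        Var[R] = 2*n_A*n_B*(2*n_A*n_B - n_A - n_B) / ((n_A+n_B)^2 * (n_A+n_B-1)) = 4320/1584 = 2.7273.
        SD[R] = 1.6514.
Step 4: Continuity-corrected z = (R + 0.5 - E[R]) / SD[R] = (5 + 0.5 - 7.0000) / 1.6514 = -0.9083.
Step 5: Two-sided p-value via normal approximation = 2*(1 - Phi(|z|)) = 0.363722.
Step 6: alpha = 0.05. fail to reject H0.

R = 5, z = -0.9083, p = 0.363722, fail to reject H0.


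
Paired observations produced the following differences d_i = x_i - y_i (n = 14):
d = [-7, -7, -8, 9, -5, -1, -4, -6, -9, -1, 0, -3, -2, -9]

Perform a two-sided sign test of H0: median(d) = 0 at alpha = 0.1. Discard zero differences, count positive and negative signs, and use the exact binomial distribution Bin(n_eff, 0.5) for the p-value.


Step 1: Discard zero differences. Original n = 14; n_eff = number of nonzero differences = 13.
Nonzero differences (with sign): -7, -7, -8, +9, -5, -1, -4, -6, -9, -1, -3, -2, -9
Step 2: Count signs: positive = 1, negative = 12.
Step 3: Under H0: P(positive) = 0.5, so the number of positives S ~ Bin(13, 0.5).
Step 4: Two-sided exact p-value = sum of Bin(13,0.5) probabilities at or below the observed probability = 0.003418.
Step 5: alpha = 0.1. reject H0.

n_eff = 13, pos = 1, neg = 12, p = 0.003418, reject H0.


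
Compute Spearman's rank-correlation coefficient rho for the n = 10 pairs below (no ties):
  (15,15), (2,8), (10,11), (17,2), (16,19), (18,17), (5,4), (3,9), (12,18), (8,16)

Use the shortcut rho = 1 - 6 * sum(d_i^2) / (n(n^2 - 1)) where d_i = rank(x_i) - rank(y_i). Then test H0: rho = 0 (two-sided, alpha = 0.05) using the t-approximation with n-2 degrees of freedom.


Step 1: Rank x and y separately (midranks; no ties here).
rank(x): 15->7, 2->1, 10->5, 17->9, 16->8, 18->10, 5->3, 3->2, 12->6, 8->4
rank(y): 15->6, 8->3, 11->5, 2->1, 19->10, 17->8, 4->2, 9->4, 18->9, 16->7
Step 2: d_i = R_x(i) - R_y(i); compute d_i^2.
  (7-6)^2=1, (1-3)^2=4, (5-5)^2=0, (9-1)^2=64, (8-10)^2=4, (10-8)^2=4, (3-2)^2=1, (2-4)^2=4, (6-9)^2=9, (4-7)^2=9
sum(d^2) = 100.
Step 3: rho = 1 - 6*100 / (10*(10^2 - 1)) = 1 - 600/990 = 0.393939.
Step 4: Under H0, t = rho * sqrt((n-2)/(1-rho^2)) = 1.2123 ~ t(8).
Step 5: Two-sided p-value from the t-distribution with 8 df = 0.259998.
Step 6: alpha = 0.05. fail to reject H0.

rho = 0.3939, p = 0.259998, fail to reject H0 at alpha = 0.05.


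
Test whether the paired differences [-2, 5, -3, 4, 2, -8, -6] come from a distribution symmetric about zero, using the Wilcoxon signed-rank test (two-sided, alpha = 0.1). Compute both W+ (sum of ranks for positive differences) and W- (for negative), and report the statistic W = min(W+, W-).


Step 1: Drop any zero differences (none here) and take |d_i|.
|d| = [2, 5, 3, 4, 2, 8, 6]
Step 2: Midrank |d_i| (ties get averaged ranks).
ranks: |2|->1.5, |5|->5, |3|->3, |4|->4, |2|->1.5, |8|->7, |6|->6
Step 3: Attach original signs; sum ranks with positive sign and with negative sign.
W+ = 5 + 4 + 1.5 = 10.5
W- = 1.5 + 3 + 7 + 6 = 17.5
(Check: W+ + W- = 28 should equal n(n+1)/2 = 28.)
Step 4: Test statistic W = min(W+, W-) = 10.5.
Step 5: Ties in |d|, so use the tie-corrected normal approximation.
        E[W] = n(n+1)/4 = 7*8/4 = 14.
        Tie groups: |d|=2 (t=2); sum(t^3 - t) = 6.
        Var[W] = n(n+1)(2n+1)/24 - sum(t^3-t)/48 = 840/24 - 6/48 = 34.875.
        z = (W - E[W]) / sqrt(Var[W]) = (10.5 - 14) / 5.9055 = -0.5927.
        Two-sided p = 2*Phi(z) = 0.553404.
Step 6: alpha = 0.1. fail to reject H0.

W+ = 10.5, W- = 17.5, W = min = 10.5, p = 0.553404, fail to reject H0.


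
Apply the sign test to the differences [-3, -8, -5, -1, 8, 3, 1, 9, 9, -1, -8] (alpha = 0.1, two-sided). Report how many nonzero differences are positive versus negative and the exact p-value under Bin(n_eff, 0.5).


Step 1: Discard zero differences. Original n = 11; n_eff = number of nonzero differences = 11.
Nonzero differences (with sign): -3, -8, -5, -1, +8, +3, +1, +9, +9, -1, -8
Step 2: Count signs: positive = 5, negative = 6.
Step 3: Under H0: P(positive) = 0.5, so the number of positives S ~ Bin(11, 0.5).
Step 4: Two-sided exact p-value = sum of Bin(11,0.5) probabilities at or below the observed probability = 1.000000.
Step 5: alpha = 0.1. fail to reject H0.

n_eff = 11, pos = 5, neg = 6, p = 1.000000, fail to reject H0.


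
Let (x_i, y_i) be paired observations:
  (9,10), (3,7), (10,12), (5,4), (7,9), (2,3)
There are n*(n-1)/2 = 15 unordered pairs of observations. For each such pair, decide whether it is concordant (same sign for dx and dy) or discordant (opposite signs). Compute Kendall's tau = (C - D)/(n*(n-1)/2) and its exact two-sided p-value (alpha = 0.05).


Step 1: Enumerate the 15 unordered pairs (i,j) with i<j and classify each by sign(x_j-x_i) * sign(y_j-y_i).
  (1,2):dx=-6,dy=-3->C; (1,3):dx=+1,dy=+2->C; (1,4):dx=-4,dy=-6->C; (1,5):dx=-2,dy=-1->C
  (1,6):dx=-7,dy=-7->C; (2,3):dx=+7,dy=+5->C; (2,4):dx=+2,dy=-3->D; (2,5):dx=+4,dy=+2->C
  (2,6):dx=-1,dy=-4->C; (3,4):dx=-5,dy=-8->C; (3,5):dx=-3,dy=-3->C; (3,6):dx=-8,dy=-9->C
  (4,5):dx=+2,dy=+5->C; (4,6):dx=-3,dy=-1->C; (5,6):dx=-5,dy=-6->C
Step 2: C = 14, D = 1, total pairs = 15.
Step 3: tau = (C - D)/(n(n-1)/2) = (14 - 1)/15 = 0.866667.
Step 4: Exact two-sided p-value (enumerate n! = 720 permutations of y under H0): p = 0.016667.
Step 5: alpha = 0.05. reject H0.

tau_b = 0.8667 (C=14, D=1), p = 0.016667, reject H0.


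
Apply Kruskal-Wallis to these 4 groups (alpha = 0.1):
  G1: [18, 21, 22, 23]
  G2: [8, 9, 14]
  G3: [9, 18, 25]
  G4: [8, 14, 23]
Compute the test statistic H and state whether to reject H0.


Step 1: Combine all N = 13 observations and assign midranks.
sorted (value, group, rank): (8,G2,1.5), (8,G4,1.5), (9,G2,3.5), (9,G3,3.5), (14,G2,5.5), (14,G4,5.5), (18,G1,7.5), (18,G3,7.5), (21,G1,9), (22,G1,10), (23,G1,11.5), (23,G4,11.5), (25,G3,13)
Step 2: Sum ranks within each group.
R_1 = 38 (n_1 = 4)
R_2 = 10.5 (n_2 = 3)
R_3 = 24 (n_3 = 3)
R_4 = 18.5 (n_4 = 3)
Step 3: H = 12/(N(N+1)) * sum(R_i^2/n_i) - 3(N+1)
     = 12/(13*14) * (38^2/4 + 10.5^2/3 + 24^2/3 + 18.5^2/3) - 3*14
     = 0.065934 * 703.833 - 42
     = 4.406593.
Step 4: Ties present; correction factor C = 1 - 30/(13^3 - 13) = 0.986264. Corrected H = 4.406593 / 0.986264 = 4.467967.
Step 5: Under H0, H ~ chi^2(3); p-value = 0.215165.
Step 6: alpha = 0.1. fail to reject H0.

H = 4.4680, df = 3, p = 0.215165, fail to reject H0.


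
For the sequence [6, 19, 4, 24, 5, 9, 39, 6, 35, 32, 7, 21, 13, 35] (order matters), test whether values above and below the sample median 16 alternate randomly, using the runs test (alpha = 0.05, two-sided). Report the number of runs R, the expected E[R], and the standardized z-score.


Step 1: Compute median = 16; label A = above, B = below.
Labels in order: BABABBABAABABA  (n_A = 7, n_B = 7)
Step 2: Count runs R = 12.
Step 3: Under H0 (random ordering), E[R] = 2*n_A*n_B/(n_A+n_B) + 1 = 2*7*7/14 + 1 = 8.0000.
        Var[R] = 2*n_A*n_B*(2*n_A*n_B - n_A - n_B) / ((n_A+n_B)^2 * (n_A+n_B-1)) = 8232/2548 = 3.2308.
        SD[R] = 1.7974.
Step 4: Continuity-corrected z = (R - 0.5 - E[R]) / SD[R] = (12 - 0.5 - 8.0000) / 1.7974 = 1.9472.
Step 5: Two-sided p-value via normal approximation = 2*(1 - Phi(|z|)) = 0.051508.
Step 6: alpha = 0.05. fail to reject H0.

R = 12, z = 1.9472, p = 0.051508, fail to reject H0.


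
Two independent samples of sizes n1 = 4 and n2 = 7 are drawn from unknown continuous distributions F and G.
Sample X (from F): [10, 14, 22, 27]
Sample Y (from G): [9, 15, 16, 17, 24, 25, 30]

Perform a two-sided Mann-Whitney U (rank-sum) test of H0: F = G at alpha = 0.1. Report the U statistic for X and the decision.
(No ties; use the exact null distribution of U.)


Step 1: Combine and sort all 11 observations; assign midranks.
sorted (value, group): (9,Y), (10,X), (14,X), (15,Y), (16,Y), (17,Y), (22,X), (24,Y), (25,Y), (27,X), (30,Y)
ranks: 9->1, 10->2, 14->3, 15->4, 16->5, 17->6, 22->7, 24->8, 25->9, 27->10, 30->11
Step 2: Rank sum for X: R1 = 2 + 3 + 7 + 10 = 22.
Step 3: U_X = R1 - n1(n1+1)/2 = 22 - 4*5/2 = 22 - 10 = 12.
       U_Y = n1*n2 - U_X = 28 - 12 = 16.
Step 4: No ties, so the exact null distribution of U (based on enumerating the C(11,4) = 330 equally likely rank assignments) gives the two-sided p-value.
Step 5: p-value = 0.787879; compare to alpha = 0.1. fail to reject H0.

U_X = 12, p = 0.787879, fail to reject H0 at alpha = 0.1.


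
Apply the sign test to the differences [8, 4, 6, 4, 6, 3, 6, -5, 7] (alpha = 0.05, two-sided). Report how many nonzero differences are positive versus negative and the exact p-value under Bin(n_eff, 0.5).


Step 1: Discard zero differences. Original n = 9; n_eff = number of nonzero differences = 9.
Nonzero differences (with sign): +8, +4, +6, +4, +6, +3, +6, -5, +7
Step 2: Count signs: positive = 8, negative = 1.
Step 3: Under H0: P(positive) = 0.5, so the number of positives S ~ Bin(9, 0.5).
Step 4: Two-sided exact p-value = sum of Bin(9,0.5) probabilities at or below the observed probability = 0.039062.
Step 5: alpha = 0.05. reject H0.

n_eff = 9, pos = 8, neg = 1, p = 0.039062, reject H0.


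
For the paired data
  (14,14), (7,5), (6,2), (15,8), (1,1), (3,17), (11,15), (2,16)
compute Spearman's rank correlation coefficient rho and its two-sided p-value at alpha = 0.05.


Step 1: Rank x and y separately (midranks; no ties here).
rank(x): 14->7, 7->5, 6->4, 15->8, 1->1, 3->3, 11->6, 2->2
rank(y): 14->5, 5->3, 2->2, 8->4, 1->1, 17->8, 15->6, 16->7
Step 2: d_i = R_x(i) - R_y(i); compute d_i^2.
  (7-5)^2=4, (5-3)^2=4, (4-2)^2=4, (8-4)^2=16, (1-1)^2=0, (3-8)^2=25, (6-6)^2=0, (2-7)^2=25
sum(d^2) = 78.
Step 3: rho = 1 - 6*78 / (8*(8^2 - 1)) = 1 - 468/504 = 0.071429.
Step 4: Under H0, t = rho * sqrt((n-2)/(1-rho^2)) = 0.1754 ~ t(6).
Step 5: Two-sided p-value from the t-distribution with 6 df = 0.866526.
Step 6: alpha = 0.05. fail to reject H0.

rho = 0.0714, p = 0.866526, fail to reject H0 at alpha = 0.05.


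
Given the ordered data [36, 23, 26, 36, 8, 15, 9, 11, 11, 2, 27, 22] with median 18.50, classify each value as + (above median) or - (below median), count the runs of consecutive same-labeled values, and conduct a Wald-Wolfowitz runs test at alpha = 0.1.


Step 1: Compute median = 18.50; label A = above, B = below.
Labels in order: AAAABBBBBBAA  (n_A = 6, n_B = 6)
Step 2: Count runs R = 3.
Step 3: Under H0 (random ordering), E[R] = 2*n_A*n_B/(n_A+n_B) + 1 = 2*6*6/12 + 1 = 7.0000.
        Var[R] = 2*n_A*n_B*(2*n_A*n_B - n_A - n_B) / ((n_A+n_B)^2 * (n_A+n_B-1)) = 4320/1584 = 2.7273.
        SD[R] = 1.6514.
Step 4: Continuity-corrected z = (R + 0.5 - E[R]) / SD[R] = (3 + 0.5 - 7.0000) / 1.6514 = -2.1194.
Step 5: Two-sided p-value via normal approximation = 2*(1 - Phi(|z|)) = 0.034060.
Step 6: alpha = 0.1. reject H0.

R = 3, z = -2.1194, p = 0.034060, reject H0.


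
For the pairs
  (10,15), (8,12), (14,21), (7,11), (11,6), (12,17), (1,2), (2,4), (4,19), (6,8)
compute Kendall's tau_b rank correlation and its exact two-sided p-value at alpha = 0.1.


Step 1: Enumerate the 45 unordered pairs (i,j) with i<j and classify each by sign(x_j-x_i) * sign(y_j-y_i).
  (1,2):dx=-2,dy=-3->C; (1,3):dx=+4,dy=+6->C; (1,4):dx=-3,dy=-4->C; (1,5):dx=+1,dy=-9->D
  (1,6):dx=+2,dy=+2->C; (1,7):dx=-9,dy=-13->C; (1,8):dx=-8,dy=-11->C; (1,9):dx=-6,dy=+4->D
  (1,10):dx=-4,dy=-7->C; (2,3):dx=+6,dy=+9->C; (2,4):dx=-1,dy=-1->C; (2,5):dx=+3,dy=-6->D
  (2,6):dx=+4,dy=+5->C; (2,7):dx=-7,dy=-10->C; (2,8):dx=-6,dy=-8->C; (2,9):dx=-4,dy=+7->D
  (2,10):dx=-2,dy=-4->C; (3,4):dx=-7,dy=-10->C; (3,5):dx=-3,dy=-15->C; (3,6):dx=-2,dy=-4->C
  (3,7):dx=-13,dy=-19->C; (3,8):dx=-12,dy=-17->C; (3,9):dx=-10,dy=-2->C; (3,10):dx=-8,dy=-13->C
  (4,5):dx=+4,dy=-5->D; (4,6):dx=+5,dy=+6->C; (4,7):dx=-6,dy=-9->C; (4,8):dx=-5,dy=-7->C
  (4,9):dx=-3,dy=+8->D; (4,10):dx=-1,dy=-3->C; (5,6):dx=+1,dy=+11->C; (5,7):dx=-10,dy=-4->C
  (5,8):dx=-9,dy=-2->C; (5,9):dx=-7,dy=+13->D; (5,10):dx=-5,dy=+2->D; (6,7):dx=-11,dy=-15->C
  (6,8):dx=-10,dy=-13->C; (6,9):dx=-8,dy=+2->D; (6,10):dx=-6,dy=-9->C; (7,8):dx=+1,dy=+2->C
  (7,9):dx=+3,dy=+17->C; (7,10):dx=+5,dy=+6->C; (8,9):dx=+2,dy=+15->C; (8,10):dx=+4,dy=+4->C
  (9,10):dx=+2,dy=-11->D
Step 2: C = 35, D = 10, total pairs = 45.
Step 3: tau = (C - D)/(n(n-1)/2) = (35 - 10)/45 = 0.555556.
Step 4: Exact two-sided p-value (enumerate n! = 3628800 permutations of y under H0): p = 0.028609.
Step 5: alpha = 0.1. reject H0.

tau_b = 0.5556 (C=35, D=10), p = 0.028609, reject H0.


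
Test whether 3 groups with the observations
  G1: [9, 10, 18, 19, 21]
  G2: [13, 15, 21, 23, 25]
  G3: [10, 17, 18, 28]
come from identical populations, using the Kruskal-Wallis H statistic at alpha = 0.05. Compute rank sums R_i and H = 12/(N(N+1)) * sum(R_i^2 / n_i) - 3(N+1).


Step 1: Combine all N = 14 observations and assign midranks.
sorted (value, group, rank): (9,G1,1), (10,G1,2.5), (10,G3,2.5), (13,G2,4), (15,G2,5), (17,G3,6), (18,G1,7.5), (18,G3,7.5), (19,G1,9), (21,G1,10.5), (21,G2,10.5), (23,G2,12), (25,G2,13), (28,G3,14)
Step 2: Sum ranks within each group.
R_1 = 30.5 (n_1 = 5)
R_2 = 44.5 (n_2 = 5)
R_3 = 30 (n_3 = 4)
Step 3: H = 12/(N(N+1)) * sum(R_i^2/n_i) - 3(N+1)
     = 12/(14*15) * (30.5^2/5 + 44.5^2/5 + 30^2/4) - 3*15
     = 0.057143 * 807.1 - 45
     = 1.120000.
Step 4: Ties present; correction factor C = 1 - 18/(14^3 - 14) = 0.993407. Corrected H = 1.120000 / 0.993407 = 1.127434.
Step 5: Under H0, H ~ chi^2(2); p-value = 0.569090.
Step 6: alpha = 0.05. fail to reject H0.

H = 1.1274, df = 2, p = 0.569090, fail to reject H0.


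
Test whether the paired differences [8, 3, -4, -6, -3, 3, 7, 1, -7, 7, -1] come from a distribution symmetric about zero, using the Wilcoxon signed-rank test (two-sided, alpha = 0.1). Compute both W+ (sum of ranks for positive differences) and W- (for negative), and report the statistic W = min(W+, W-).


Step 1: Drop any zero differences (none here) and take |d_i|.
|d| = [8, 3, 4, 6, 3, 3, 7, 1, 7, 7, 1]
Step 2: Midrank |d_i| (ties get averaged ranks).
ranks: |8|->11, |3|->4, |4|->6, |6|->7, |3|->4, |3|->4, |7|->9, |1|->1.5, |7|->9, |7|->9, |1|->1.5
Step 3: Attach original signs; sum ranks with positive sign and with negative sign.
W+ = 11 + 4 + 4 + 9 + 1.5 + 9 = 38.5
W- = 6 + 7 + 4 + 9 + 1.5 = 27.5
(Check: W+ + W- = 66 should equal n(n+1)/2 = 66.)
Step 4: Test statistic W = min(W+, W-) = 27.5.
Step 5: Ties in |d|, so use the tie-corrected normal approximation.
        E[W] = n(n+1)/4 = 11*12/4 = 33.
        Tie groups: |d|=1 (t=2), |d|=3 (t=3), |d|=7 (t=3); sum(t^3 - t) = 54.
        Var[W] = n(n+1)(2n+1)/24 - sum(t^3-t)/48 = 3036/24 - 54/48 = 125.375.
        z = (W - E[W]) / sqrt(Var[W]) = (27.5 - 33) / 11.1971 = -0.4912.
        Two-sided p = 2*Phi(z) = 0.623286.
Step 6: alpha = 0.1. fail to reject H0.

W+ = 38.5, W- = 27.5, W = min = 27.5, p = 0.623286, fail to reject H0.


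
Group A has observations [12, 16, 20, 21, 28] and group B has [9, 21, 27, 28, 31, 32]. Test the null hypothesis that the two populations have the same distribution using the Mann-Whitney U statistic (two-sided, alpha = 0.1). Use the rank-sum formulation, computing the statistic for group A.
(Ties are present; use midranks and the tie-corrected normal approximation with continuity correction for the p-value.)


Step 1: Combine and sort all 11 observations; assign midranks.
sorted (value, group): (9,Y), (12,X), (16,X), (20,X), (21,X), (21,Y), (27,Y), (28,X), (28,Y), (31,Y), (32,Y)
ranks: 9->1, 12->2, 16->3, 20->4, 21->5.5, 21->5.5, 27->7, 28->8.5, 28->8.5, 31->10, 32->11
Step 2: Rank sum for X: R1 = 2 + 3 + 4 + 5.5 + 8.5 = 23.
Step 3: U_X = R1 - n1(n1+1)/2 = 23 - 5*6/2 = 23 - 15 = 8.
       U_Y = n1*n2 - U_X = 30 - 8 = 22.
Step 4: Ties are present, so use the tie-corrected normal approximation (with continuity correction) for the p-value.
Step 5: p-value = 0.233197; compare to alpha = 0.1. fail to reject H0.

U_X = 8, p = 0.233197, fail to reject H0 at alpha = 0.1.


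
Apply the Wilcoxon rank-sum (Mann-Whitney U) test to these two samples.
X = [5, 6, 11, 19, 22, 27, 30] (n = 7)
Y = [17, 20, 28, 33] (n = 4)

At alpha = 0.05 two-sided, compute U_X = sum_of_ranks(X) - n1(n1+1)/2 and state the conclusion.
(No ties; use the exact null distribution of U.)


Step 1: Combine and sort all 11 observations; assign midranks.
sorted (value, group): (5,X), (6,X), (11,X), (17,Y), (19,X), (20,Y), (22,X), (27,X), (28,Y), (30,X), (33,Y)
ranks: 5->1, 6->2, 11->3, 17->4, 19->5, 20->6, 22->7, 27->8, 28->9, 30->10, 33->11
Step 2: Rank sum for X: R1 = 1 + 2 + 3 + 5 + 7 + 8 + 10 = 36.
Step 3: U_X = R1 - n1(n1+1)/2 = 36 - 7*8/2 = 36 - 28 = 8.
       U_Y = n1*n2 - U_X = 28 - 8 = 20.
Step 4: No ties, so the exact null distribution of U (based on enumerating the C(11,7) = 330 equally likely rank assignments) gives the two-sided p-value.
Step 5: p-value = 0.315152; compare to alpha = 0.05. fail to reject H0.

U_X = 8, p = 0.315152, fail to reject H0 at alpha = 0.05.


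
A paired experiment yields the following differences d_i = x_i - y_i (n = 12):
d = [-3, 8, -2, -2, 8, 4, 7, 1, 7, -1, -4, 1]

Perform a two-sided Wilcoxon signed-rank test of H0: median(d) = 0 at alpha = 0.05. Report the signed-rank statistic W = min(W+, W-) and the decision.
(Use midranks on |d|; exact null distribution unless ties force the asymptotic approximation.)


Step 1: Drop any zero differences (none here) and take |d_i|.
|d| = [3, 8, 2, 2, 8, 4, 7, 1, 7, 1, 4, 1]
Step 2: Midrank |d_i| (ties get averaged ranks).
ranks: |3|->6, |8|->11.5, |2|->4.5, |2|->4.5, |8|->11.5, |4|->7.5, |7|->9.5, |1|->2, |7|->9.5, |1|->2, |4|->7.5, |1|->2
Step 3: Attach original signs; sum ranks with positive sign and with negative sign.
W+ = 11.5 + 11.5 + 7.5 + 9.5 + 2 + 9.5 + 2 = 53.5
W- = 6 + 4.5 + 4.5 + 2 + 7.5 = 24.5
(Check: W+ + W- = 78 should equal n(n+1)/2 = 78.)
Step 4: Test statistic W = min(W+, W-) = 24.5.
Step 5: Ties in |d|, so use the tie-corrected normal approximation.
        E[W] = n(n+1)/4 = 12*13/4 = 39.
        Tie groups: |d|=1 (t=3), |d|=2 (t=2), |d|=4 (t=2), |d|=7 (t=2), |d|=8 (t=2); sum(t^3 - t) = 48.
        Var[W] = n(n+1)(2n+1)/24 - sum(t^3-t)/48 = 3900/24 - 48/48 = 161.5.
        z = (W - E[W]) / sqrt(Var[W]) = (24.5 - 39) / 12.7083 = -1.1410.
        Two-sided p = 2*Phi(z) = 0.253874.
Step 6: alpha = 0.05. fail to reject H0.

W+ = 53.5, W- = 24.5, W = min = 24.5, p = 0.253874, fail to reject H0.
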